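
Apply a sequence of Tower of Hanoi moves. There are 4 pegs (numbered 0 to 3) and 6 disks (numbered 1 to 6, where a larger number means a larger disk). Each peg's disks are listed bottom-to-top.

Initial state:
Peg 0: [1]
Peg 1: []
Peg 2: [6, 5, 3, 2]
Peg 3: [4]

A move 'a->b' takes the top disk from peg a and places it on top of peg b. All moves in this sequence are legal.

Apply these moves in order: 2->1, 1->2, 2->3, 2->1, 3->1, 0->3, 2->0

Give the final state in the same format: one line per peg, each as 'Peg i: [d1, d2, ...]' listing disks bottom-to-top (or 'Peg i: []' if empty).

Answer: Peg 0: [5]
Peg 1: [3, 2]
Peg 2: [6]
Peg 3: [4, 1]

Derivation:
After move 1 (2->1):
Peg 0: [1]
Peg 1: [2]
Peg 2: [6, 5, 3]
Peg 3: [4]

After move 2 (1->2):
Peg 0: [1]
Peg 1: []
Peg 2: [6, 5, 3, 2]
Peg 3: [4]

After move 3 (2->3):
Peg 0: [1]
Peg 1: []
Peg 2: [6, 5, 3]
Peg 3: [4, 2]

After move 4 (2->1):
Peg 0: [1]
Peg 1: [3]
Peg 2: [6, 5]
Peg 3: [4, 2]

After move 5 (3->1):
Peg 0: [1]
Peg 1: [3, 2]
Peg 2: [6, 5]
Peg 3: [4]

After move 6 (0->3):
Peg 0: []
Peg 1: [3, 2]
Peg 2: [6, 5]
Peg 3: [4, 1]

After move 7 (2->0):
Peg 0: [5]
Peg 1: [3, 2]
Peg 2: [6]
Peg 3: [4, 1]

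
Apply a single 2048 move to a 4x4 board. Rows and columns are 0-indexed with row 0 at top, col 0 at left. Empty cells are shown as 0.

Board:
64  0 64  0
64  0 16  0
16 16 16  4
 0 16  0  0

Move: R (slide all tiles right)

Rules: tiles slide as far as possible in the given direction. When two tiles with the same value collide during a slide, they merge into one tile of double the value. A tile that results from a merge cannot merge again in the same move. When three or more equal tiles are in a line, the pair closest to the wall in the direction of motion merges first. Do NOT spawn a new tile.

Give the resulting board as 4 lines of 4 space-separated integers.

Slide right:
row 0: [64, 0, 64, 0] -> [0, 0, 0, 128]
row 1: [64, 0, 16, 0] -> [0, 0, 64, 16]
row 2: [16, 16, 16, 4] -> [0, 16, 32, 4]
row 3: [0, 16, 0, 0] -> [0, 0, 0, 16]

Answer:   0   0   0 128
  0   0  64  16
  0  16  32   4
  0   0   0  16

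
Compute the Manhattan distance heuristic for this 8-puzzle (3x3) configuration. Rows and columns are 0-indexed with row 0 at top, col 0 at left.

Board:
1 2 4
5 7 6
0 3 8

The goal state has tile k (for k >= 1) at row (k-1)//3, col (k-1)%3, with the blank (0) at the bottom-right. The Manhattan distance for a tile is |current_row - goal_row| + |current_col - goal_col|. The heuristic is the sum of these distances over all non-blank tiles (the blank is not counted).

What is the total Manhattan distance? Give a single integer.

Answer: 10

Derivation:
Tile 1: at (0,0), goal (0,0), distance |0-0|+|0-0| = 0
Tile 2: at (0,1), goal (0,1), distance |0-0|+|1-1| = 0
Tile 4: at (0,2), goal (1,0), distance |0-1|+|2-0| = 3
Tile 5: at (1,0), goal (1,1), distance |1-1|+|0-1| = 1
Tile 7: at (1,1), goal (2,0), distance |1-2|+|1-0| = 2
Tile 6: at (1,2), goal (1,2), distance |1-1|+|2-2| = 0
Tile 3: at (2,1), goal (0,2), distance |2-0|+|1-2| = 3
Tile 8: at (2,2), goal (2,1), distance |2-2|+|2-1| = 1
Sum: 0 + 0 + 3 + 1 + 2 + 0 + 3 + 1 = 10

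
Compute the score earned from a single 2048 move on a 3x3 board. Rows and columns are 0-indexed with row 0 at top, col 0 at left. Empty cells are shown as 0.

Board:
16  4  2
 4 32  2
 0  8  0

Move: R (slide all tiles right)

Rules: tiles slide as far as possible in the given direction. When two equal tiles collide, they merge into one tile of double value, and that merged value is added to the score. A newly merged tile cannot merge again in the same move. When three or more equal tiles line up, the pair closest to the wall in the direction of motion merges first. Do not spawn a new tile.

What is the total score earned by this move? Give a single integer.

Answer: 0

Derivation:
Slide right:
row 0: [16, 4, 2] -> [16, 4, 2]  score +0 (running 0)
row 1: [4, 32, 2] -> [4, 32, 2]  score +0 (running 0)
row 2: [0, 8, 0] -> [0, 0, 8]  score +0 (running 0)
Board after move:
16  4  2
 4 32  2
 0  0  8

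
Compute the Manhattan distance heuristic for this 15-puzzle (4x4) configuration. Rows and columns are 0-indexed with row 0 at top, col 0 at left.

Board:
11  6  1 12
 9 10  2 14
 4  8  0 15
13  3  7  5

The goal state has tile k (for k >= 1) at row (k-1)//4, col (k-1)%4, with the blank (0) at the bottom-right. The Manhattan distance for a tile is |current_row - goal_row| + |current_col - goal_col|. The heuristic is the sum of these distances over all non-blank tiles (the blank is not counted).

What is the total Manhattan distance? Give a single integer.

Tile 11: (0,0)->(2,2) = 4
Tile 6: (0,1)->(1,1) = 1
Tile 1: (0,2)->(0,0) = 2
Tile 12: (0,3)->(2,3) = 2
Tile 9: (1,0)->(2,0) = 1
Tile 10: (1,1)->(2,1) = 1
Tile 2: (1,2)->(0,1) = 2
Tile 14: (1,3)->(3,1) = 4
Tile 4: (2,0)->(0,3) = 5
Tile 8: (2,1)->(1,3) = 3
Tile 15: (2,3)->(3,2) = 2
Tile 13: (3,0)->(3,0) = 0
Tile 3: (3,1)->(0,2) = 4
Tile 7: (3,2)->(1,2) = 2
Tile 5: (3,3)->(1,0) = 5
Sum: 4 + 1 + 2 + 2 + 1 + 1 + 2 + 4 + 5 + 3 + 2 + 0 + 4 + 2 + 5 = 38

Answer: 38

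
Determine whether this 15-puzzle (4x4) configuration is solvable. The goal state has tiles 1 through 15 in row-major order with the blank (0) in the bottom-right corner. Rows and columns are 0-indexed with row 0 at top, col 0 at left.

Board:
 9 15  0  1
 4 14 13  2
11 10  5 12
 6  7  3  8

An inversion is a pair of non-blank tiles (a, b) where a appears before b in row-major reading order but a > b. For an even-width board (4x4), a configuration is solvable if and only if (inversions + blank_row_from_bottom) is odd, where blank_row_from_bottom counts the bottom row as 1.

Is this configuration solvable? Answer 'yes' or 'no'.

Inversions: 60
Blank is in row 0 (0-indexed from top), which is row 4 counting from the bottom (bottom = 1).
60 + 4 = 64, which is even, so the puzzle is not solvable.

Answer: no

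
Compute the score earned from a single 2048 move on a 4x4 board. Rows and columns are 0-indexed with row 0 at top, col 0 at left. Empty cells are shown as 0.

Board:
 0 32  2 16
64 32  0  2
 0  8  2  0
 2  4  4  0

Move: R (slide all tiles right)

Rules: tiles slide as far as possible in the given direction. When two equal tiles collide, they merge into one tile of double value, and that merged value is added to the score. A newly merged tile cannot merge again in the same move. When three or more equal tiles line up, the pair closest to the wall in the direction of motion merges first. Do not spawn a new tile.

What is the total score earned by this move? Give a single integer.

Answer: 8

Derivation:
Slide right:
row 0: [0, 32, 2, 16] -> [0, 32, 2, 16]  score +0 (running 0)
row 1: [64, 32, 0, 2] -> [0, 64, 32, 2]  score +0 (running 0)
row 2: [0, 8, 2, 0] -> [0, 0, 8, 2]  score +0 (running 0)
row 3: [2, 4, 4, 0] -> [0, 0, 2, 8]  score +8 (running 8)
Board after move:
 0 32  2 16
 0 64 32  2
 0  0  8  2
 0  0  2  8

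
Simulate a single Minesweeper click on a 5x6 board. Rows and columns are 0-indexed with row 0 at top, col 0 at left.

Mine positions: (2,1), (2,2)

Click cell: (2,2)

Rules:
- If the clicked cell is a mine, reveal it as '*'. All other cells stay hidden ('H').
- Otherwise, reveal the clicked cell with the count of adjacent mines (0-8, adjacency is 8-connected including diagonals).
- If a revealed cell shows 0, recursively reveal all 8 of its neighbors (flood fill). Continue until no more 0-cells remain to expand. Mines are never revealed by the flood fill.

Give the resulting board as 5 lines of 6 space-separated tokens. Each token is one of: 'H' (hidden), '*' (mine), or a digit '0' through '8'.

H H H H H H
H H H H H H
H H * H H H
H H H H H H
H H H H H H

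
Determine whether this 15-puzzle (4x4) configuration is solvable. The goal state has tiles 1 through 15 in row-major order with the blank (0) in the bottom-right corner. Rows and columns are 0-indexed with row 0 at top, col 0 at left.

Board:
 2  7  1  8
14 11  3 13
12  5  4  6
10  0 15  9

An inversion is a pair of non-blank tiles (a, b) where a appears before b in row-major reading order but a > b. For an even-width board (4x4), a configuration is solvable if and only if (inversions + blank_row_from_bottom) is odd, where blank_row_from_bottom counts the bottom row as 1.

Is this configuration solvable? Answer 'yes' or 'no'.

Answer: no

Derivation:
Inversions: 39
Blank is in row 3 (0-indexed from top), which is row 1 counting from the bottom (bottom = 1).
39 + 1 = 40, which is even, so the puzzle is not solvable.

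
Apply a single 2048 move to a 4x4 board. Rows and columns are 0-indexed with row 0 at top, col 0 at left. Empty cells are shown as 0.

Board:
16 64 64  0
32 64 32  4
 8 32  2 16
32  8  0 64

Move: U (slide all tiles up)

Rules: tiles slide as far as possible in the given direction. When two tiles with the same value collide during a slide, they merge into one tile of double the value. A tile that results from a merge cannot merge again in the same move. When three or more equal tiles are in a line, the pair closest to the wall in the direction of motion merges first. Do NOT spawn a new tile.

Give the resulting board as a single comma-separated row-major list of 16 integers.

Answer: 16, 128, 64, 4, 32, 32, 32, 16, 8, 8, 2, 64, 32, 0, 0, 0

Derivation:
Slide up:
col 0: [16, 32, 8, 32] -> [16, 32, 8, 32]
col 1: [64, 64, 32, 8] -> [128, 32, 8, 0]
col 2: [64, 32, 2, 0] -> [64, 32, 2, 0]
col 3: [0, 4, 16, 64] -> [4, 16, 64, 0]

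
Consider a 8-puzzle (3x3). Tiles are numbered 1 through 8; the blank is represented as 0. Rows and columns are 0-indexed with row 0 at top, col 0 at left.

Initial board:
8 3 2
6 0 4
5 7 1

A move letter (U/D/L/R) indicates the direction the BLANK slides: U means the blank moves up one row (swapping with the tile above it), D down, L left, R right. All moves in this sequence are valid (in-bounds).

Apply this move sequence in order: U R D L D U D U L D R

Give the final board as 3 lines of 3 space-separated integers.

After move 1 (U):
8 0 2
6 3 4
5 7 1

After move 2 (R):
8 2 0
6 3 4
5 7 1

After move 3 (D):
8 2 4
6 3 0
5 7 1

After move 4 (L):
8 2 4
6 0 3
5 7 1

After move 5 (D):
8 2 4
6 7 3
5 0 1

After move 6 (U):
8 2 4
6 0 3
5 7 1

After move 7 (D):
8 2 4
6 7 3
5 0 1

After move 8 (U):
8 2 4
6 0 3
5 7 1

After move 9 (L):
8 2 4
0 6 3
5 7 1

After move 10 (D):
8 2 4
5 6 3
0 7 1

After move 11 (R):
8 2 4
5 6 3
7 0 1

Answer: 8 2 4
5 6 3
7 0 1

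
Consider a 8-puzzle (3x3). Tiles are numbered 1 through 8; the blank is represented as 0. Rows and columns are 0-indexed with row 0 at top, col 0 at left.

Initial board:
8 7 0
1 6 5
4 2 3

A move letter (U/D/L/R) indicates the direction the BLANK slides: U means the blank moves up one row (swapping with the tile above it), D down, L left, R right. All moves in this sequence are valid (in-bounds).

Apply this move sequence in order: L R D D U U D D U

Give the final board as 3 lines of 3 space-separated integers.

After move 1 (L):
8 0 7
1 6 5
4 2 3

After move 2 (R):
8 7 0
1 6 5
4 2 3

After move 3 (D):
8 7 5
1 6 0
4 2 3

After move 4 (D):
8 7 5
1 6 3
4 2 0

After move 5 (U):
8 7 5
1 6 0
4 2 3

After move 6 (U):
8 7 0
1 6 5
4 2 3

After move 7 (D):
8 7 5
1 6 0
4 2 3

After move 8 (D):
8 7 5
1 6 3
4 2 0

After move 9 (U):
8 7 5
1 6 0
4 2 3

Answer: 8 7 5
1 6 0
4 2 3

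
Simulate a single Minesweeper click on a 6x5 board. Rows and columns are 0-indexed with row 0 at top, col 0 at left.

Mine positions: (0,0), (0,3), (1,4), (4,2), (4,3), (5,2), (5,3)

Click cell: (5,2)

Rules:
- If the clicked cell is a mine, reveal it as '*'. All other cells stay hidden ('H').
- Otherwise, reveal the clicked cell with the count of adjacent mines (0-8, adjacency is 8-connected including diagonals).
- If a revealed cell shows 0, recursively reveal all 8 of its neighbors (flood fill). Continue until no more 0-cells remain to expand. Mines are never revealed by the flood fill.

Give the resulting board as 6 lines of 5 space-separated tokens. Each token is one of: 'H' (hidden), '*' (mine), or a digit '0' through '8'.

H H H H H
H H H H H
H H H H H
H H H H H
H H H H H
H H * H H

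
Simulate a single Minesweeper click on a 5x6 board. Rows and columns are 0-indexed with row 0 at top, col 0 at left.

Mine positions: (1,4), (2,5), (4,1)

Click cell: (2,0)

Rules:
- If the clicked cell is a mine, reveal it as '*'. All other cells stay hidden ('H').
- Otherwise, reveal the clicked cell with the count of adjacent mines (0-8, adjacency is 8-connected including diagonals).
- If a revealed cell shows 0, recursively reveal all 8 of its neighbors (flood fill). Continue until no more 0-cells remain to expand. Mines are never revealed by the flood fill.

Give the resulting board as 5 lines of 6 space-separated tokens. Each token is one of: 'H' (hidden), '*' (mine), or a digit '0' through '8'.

0 0 0 1 H H
0 0 0 1 H H
0 0 0 1 2 H
1 1 1 0 1 1
H H 1 0 0 0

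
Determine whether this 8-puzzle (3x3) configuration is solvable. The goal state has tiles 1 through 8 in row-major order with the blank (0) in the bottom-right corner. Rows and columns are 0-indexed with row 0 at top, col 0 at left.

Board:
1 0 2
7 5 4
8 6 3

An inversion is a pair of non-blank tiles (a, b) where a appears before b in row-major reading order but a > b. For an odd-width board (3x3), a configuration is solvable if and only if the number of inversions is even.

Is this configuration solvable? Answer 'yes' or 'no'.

Answer: yes

Derivation:
Inversions (pairs i<j in row-major order where tile[i] > tile[j] > 0): 10
10 is even, so the puzzle is solvable.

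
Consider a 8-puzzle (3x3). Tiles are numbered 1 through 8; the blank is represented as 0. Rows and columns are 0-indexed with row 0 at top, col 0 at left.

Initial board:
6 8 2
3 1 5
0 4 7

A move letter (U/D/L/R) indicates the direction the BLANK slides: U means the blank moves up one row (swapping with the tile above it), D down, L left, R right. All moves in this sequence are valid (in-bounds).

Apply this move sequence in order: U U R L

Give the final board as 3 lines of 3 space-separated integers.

After move 1 (U):
6 8 2
0 1 5
3 4 7

After move 2 (U):
0 8 2
6 1 5
3 4 7

After move 3 (R):
8 0 2
6 1 5
3 4 7

After move 4 (L):
0 8 2
6 1 5
3 4 7

Answer: 0 8 2
6 1 5
3 4 7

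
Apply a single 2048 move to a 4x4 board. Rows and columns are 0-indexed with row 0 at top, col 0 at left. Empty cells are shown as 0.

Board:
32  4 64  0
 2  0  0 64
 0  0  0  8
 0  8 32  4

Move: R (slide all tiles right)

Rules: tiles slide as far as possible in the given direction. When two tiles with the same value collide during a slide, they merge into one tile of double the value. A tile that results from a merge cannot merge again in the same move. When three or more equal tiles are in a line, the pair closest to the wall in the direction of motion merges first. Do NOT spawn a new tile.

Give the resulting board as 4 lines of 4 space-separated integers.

Answer:  0 32  4 64
 0  0  2 64
 0  0  0  8
 0  8 32  4

Derivation:
Slide right:
row 0: [32, 4, 64, 0] -> [0, 32, 4, 64]
row 1: [2, 0, 0, 64] -> [0, 0, 2, 64]
row 2: [0, 0, 0, 8] -> [0, 0, 0, 8]
row 3: [0, 8, 32, 4] -> [0, 8, 32, 4]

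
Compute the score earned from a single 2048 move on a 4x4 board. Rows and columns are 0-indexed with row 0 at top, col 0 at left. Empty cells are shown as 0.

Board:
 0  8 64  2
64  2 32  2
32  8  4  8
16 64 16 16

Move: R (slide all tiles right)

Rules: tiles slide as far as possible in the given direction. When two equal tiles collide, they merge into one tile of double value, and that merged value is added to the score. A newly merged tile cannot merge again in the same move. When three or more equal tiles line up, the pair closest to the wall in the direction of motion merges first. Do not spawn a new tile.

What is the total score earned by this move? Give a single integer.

Slide right:
row 0: [0, 8, 64, 2] -> [0, 8, 64, 2]  score +0 (running 0)
row 1: [64, 2, 32, 2] -> [64, 2, 32, 2]  score +0 (running 0)
row 2: [32, 8, 4, 8] -> [32, 8, 4, 8]  score +0 (running 0)
row 3: [16, 64, 16, 16] -> [0, 16, 64, 32]  score +32 (running 32)
Board after move:
 0  8 64  2
64  2 32  2
32  8  4  8
 0 16 64 32

Answer: 32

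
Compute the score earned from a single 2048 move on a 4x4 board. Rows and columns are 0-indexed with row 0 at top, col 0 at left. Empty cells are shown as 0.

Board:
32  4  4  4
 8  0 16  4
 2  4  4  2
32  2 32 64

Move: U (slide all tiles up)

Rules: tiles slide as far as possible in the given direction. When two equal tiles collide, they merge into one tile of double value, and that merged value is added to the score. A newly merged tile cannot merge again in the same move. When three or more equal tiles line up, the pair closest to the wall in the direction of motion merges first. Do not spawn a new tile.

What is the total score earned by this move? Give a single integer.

Answer: 16

Derivation:
Slide up:
col 0: [32, 8, 2, 32] -> [32, 8, 2, 32]  score +0 (running 0)
col 1: [4, 0, 4, 2] -> [8, 2, 0, 0]  score +8 (running 8)
col 2: [4, 16, 4, 32] -> [4, 16, 4, 32]  score +0 (running 8)
col 3: [4, 4, 2, 64] -> [8, 2, 64, 0]  score +8 (running 16)
Board after move:
32  8  4  8
 8  2 16  2
 2  0  4 64
32  0 32  0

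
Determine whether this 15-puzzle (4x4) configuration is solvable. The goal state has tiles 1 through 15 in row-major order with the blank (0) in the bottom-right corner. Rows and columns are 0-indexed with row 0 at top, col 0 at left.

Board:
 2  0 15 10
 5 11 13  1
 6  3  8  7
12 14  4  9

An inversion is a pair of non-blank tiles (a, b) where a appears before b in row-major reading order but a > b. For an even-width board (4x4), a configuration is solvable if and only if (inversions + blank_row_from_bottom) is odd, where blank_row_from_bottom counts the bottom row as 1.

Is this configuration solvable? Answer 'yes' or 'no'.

Answer: yes

Derivation:
Inversions: 49
Blank is in row 0 (0-indexed from top), which is row 4 counting from the bottom (bottom = 1).
49 + 4 = 53, which is odd, so the puzzle is solvable.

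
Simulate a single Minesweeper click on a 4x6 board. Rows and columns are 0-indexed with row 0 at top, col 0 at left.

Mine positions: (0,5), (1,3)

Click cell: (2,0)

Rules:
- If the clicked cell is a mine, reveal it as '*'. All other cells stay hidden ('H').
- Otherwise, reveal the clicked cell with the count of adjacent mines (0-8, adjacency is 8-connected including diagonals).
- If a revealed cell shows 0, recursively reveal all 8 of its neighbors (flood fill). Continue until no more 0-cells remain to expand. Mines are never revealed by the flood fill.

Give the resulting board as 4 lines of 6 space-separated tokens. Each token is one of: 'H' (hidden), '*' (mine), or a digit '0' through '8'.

0 0 1 H H H
0 0 1 H 2 1
0 0 1 1 1 0
0 0 0 0 0 0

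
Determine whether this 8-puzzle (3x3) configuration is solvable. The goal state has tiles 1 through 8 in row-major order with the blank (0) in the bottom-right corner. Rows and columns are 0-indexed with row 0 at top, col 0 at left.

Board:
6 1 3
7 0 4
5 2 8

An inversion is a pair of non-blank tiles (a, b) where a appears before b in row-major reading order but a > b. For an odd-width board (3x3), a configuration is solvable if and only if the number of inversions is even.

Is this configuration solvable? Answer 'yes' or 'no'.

Answer: no

Derivation:
Inversions (pairs i<j in row-major order where tile[i] > tile[j] > 0): 11
11 is odd, so the puzzle is not solvable.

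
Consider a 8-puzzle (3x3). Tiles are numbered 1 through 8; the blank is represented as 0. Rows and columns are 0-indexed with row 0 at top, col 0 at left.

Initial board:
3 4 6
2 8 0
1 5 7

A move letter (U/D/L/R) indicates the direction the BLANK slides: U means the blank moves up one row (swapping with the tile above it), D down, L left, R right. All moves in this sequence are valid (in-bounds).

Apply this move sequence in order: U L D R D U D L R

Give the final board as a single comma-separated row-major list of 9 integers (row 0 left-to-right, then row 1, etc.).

Answer: 3, 8, 4, 2, 6, 7, 1, 5, 0

Derivation:
After move 1 (U):
3 4 0
2 8 6
1 5 7

After move 2 (L):
3 0 4
2 8 6
1 5 7

After move 3 (D):
3 8 4
2 0 6
1 5 7

After move 4 (R):
3 8 4
2 6 0
1 5 7

After move 5 (D):
3 8 4
2 6 7
1 5 0

After move 6 (U):
3 8 4
2 6 0
1 5 7

After move 7 (D):
3 8 4
2 6 7
1 5 0

After move 8 (L):
3 8 4
2 6 7
1 0 5

After move 9 (R):
3 8 4
2 6 7
1 5 0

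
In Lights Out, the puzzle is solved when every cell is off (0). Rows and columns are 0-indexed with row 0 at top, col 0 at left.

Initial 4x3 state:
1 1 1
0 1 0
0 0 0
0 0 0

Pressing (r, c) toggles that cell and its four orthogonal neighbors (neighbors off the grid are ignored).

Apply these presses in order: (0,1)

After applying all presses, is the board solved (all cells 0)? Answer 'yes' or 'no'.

Answer: yes

Derivation:
After press 1 at (0,1):
0 0 0
0 0 0
0 0 0
0 0 0

Lights still on: 0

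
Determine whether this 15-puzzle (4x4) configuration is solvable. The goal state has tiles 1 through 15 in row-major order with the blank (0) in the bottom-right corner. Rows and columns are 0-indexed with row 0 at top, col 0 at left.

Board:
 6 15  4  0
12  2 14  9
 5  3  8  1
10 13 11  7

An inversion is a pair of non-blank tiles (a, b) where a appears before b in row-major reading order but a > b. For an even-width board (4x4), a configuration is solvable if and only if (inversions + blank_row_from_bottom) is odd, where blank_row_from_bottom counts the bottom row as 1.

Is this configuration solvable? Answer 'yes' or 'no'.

Inversions: 54
Blank is in row 0 (0-indexed from top), which is row 4 counting from the bottom (bottom = 1).
54 + 4 = 58, which is even, so the puzzle is not solvable.

Answer: no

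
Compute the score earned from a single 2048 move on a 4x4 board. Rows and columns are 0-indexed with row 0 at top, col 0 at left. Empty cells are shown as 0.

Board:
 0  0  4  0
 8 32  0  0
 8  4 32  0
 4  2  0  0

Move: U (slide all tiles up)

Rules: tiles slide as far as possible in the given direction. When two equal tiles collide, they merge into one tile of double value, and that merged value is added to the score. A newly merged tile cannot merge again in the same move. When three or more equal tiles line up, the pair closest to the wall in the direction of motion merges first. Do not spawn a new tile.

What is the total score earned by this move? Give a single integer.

Slide up:
col 0: [0, 8, 8, 4] -> [16, 4, 0, 0]  score +16 (running 16)
col 1: [0, 32, 4, 2] -> [32, 4, 2, 0]  score +0 (running 16)
col 2: [4, 0, 32, 0] -> [4, 32, 0, 0]  score +0 (running 16)
col 3: [0, 0, 0, 0] -> [0, 0, 0, 0]  score +0 (running 16)
Board after move:
16 32  4  0
 4  4 32  0
 0  2  0  0
 0  0  0  0

Answer: 16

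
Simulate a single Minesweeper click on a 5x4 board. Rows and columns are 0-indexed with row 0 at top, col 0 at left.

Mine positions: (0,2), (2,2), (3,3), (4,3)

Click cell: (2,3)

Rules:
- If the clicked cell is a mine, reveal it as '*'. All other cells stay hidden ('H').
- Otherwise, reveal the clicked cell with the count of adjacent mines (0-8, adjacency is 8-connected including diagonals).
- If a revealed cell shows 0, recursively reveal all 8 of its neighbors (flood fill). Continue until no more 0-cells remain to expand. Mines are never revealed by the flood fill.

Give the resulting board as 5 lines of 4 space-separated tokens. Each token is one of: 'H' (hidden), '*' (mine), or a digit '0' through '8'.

H H H H
H H H H
H H H 2
H H H H
H H H H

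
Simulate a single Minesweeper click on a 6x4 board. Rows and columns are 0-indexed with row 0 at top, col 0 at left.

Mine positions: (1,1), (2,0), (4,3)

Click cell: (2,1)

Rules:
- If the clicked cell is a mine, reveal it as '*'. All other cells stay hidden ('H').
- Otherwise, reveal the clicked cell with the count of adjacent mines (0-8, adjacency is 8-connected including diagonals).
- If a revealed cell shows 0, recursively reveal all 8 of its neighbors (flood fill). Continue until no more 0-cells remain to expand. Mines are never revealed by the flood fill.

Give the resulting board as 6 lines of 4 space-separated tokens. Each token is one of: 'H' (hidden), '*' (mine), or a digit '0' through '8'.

H H H H
H H H H
H 2 H H
H H H H
H H H H
H H H H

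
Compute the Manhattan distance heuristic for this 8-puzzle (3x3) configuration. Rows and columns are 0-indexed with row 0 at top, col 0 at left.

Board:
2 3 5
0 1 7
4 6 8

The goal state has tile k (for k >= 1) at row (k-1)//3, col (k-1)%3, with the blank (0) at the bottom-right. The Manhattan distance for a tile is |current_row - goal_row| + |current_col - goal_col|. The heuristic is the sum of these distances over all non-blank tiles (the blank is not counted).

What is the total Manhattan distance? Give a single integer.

Tile 2: (0,0)->(0,1) = 1
Tile 3: (0,1)->(0,2) = 1
Tile 5: (0,2)->(1,1) = 2
Tile 1: (1,1)->(0,0) = 2
Tile 7: (1,2)->(2,0) = 3
Tile 4: (2,0)->(1,0) = 1
Tile 6: (2,1)->(1,2) = 2
Tile 8: (2,2)->(2,1) = 1
Sum: 1 + 1 + 2 + 2 + 3 + 1 + 2 + 1 = 13

Answer: 13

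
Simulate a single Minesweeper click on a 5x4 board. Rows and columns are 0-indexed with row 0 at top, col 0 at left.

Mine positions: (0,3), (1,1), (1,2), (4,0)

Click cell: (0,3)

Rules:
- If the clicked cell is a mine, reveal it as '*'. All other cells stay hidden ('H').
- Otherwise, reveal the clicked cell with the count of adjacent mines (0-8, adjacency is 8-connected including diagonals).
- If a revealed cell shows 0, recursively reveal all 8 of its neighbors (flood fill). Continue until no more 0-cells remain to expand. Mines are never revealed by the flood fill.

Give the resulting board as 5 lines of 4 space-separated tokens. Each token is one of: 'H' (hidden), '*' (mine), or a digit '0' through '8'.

H H H *
H H H H
H H H H
H H H H
H H H H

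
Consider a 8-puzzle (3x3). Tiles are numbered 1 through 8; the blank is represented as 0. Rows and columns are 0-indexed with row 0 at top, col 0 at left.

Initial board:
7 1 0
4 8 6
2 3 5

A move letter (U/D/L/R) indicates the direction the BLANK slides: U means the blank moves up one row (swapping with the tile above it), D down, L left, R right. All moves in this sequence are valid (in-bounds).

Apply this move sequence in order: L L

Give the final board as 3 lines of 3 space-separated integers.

Answer: 0 7 1
4 8 6
2 3 5

Derivation:
After move 1 (L):
7 0 1
4 8 6
2 3 5

After move 2 (L):
0 7 1
4 8 6
2 3 5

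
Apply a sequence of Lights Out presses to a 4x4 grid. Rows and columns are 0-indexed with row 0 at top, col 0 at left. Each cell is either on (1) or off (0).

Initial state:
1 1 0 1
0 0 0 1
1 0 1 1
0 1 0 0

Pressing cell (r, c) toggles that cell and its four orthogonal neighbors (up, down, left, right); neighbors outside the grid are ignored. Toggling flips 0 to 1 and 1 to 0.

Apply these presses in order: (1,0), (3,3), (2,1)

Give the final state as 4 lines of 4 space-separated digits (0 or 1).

After press 1 at (1,0):
0 1 0 1
1 1 0 1
0 0 1 1
0 1 0 0

After press 2 at (3,3):
0 1 0 1
1 1 0 1
0 0 1 0
0 1 1 1

After press 3 at (2,1):
0 1 0 1
1 0 0 1
1 1 0 0
0 0 1 1

Answer: 0 1 0 1
1 0 0 1
1 1 0 0
0 0 1 1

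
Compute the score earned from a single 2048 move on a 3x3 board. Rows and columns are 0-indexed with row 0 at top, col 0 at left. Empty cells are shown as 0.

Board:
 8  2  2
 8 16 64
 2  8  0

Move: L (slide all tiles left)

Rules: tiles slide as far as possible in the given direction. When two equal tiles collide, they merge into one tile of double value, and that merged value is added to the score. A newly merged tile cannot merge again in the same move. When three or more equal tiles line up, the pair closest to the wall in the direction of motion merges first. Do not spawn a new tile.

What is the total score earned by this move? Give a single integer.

Slide left:
row 0: [8, 2, 2] -> [8, 4, 0]  score +4 (running 4)
row 1: [8, 16, 64] -> [8, 16, 64]  score +0 (running 4)
row 2: [2, 8, 0] -> [2, 8, 0]  score +0 (running 4)
Board after move:
 8  4  0
 8 16 64
 2  8  0

Answer: 4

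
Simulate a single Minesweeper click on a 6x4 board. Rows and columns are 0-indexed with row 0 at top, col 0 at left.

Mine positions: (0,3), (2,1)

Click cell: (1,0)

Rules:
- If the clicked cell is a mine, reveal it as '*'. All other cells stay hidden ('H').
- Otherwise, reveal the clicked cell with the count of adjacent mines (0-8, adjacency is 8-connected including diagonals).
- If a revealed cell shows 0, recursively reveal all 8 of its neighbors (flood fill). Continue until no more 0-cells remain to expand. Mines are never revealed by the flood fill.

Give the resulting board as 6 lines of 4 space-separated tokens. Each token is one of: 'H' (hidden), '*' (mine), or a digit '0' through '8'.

H H H H
1 H H H
H H H H
H H H H
H H H H
H H H H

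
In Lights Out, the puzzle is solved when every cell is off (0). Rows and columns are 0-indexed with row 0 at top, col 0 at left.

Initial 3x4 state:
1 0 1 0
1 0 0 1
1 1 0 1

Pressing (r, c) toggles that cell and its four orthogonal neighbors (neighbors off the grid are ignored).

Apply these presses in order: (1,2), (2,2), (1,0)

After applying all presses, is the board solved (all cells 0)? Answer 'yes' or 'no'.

After press 1 at (1,2):
1 0 0 0
1 1 1 0
1 1 1 1

After press 2 at (2,2):
1 0 0 0
1 1 0 0
1 0 0 0

After press 3 at (1,0):
0 0 0 0
0 0 0 0
0 0 0 0

Lights still on: 0

Answer: yes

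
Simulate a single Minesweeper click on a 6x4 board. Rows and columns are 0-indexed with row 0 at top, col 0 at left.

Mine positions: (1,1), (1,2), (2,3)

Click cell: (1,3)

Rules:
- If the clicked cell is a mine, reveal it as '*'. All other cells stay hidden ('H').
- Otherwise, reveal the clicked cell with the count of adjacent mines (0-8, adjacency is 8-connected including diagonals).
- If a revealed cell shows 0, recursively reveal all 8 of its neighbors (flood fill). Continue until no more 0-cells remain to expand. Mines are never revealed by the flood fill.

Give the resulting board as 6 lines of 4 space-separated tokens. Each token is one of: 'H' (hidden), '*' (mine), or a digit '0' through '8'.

H H H H
H H H 2
H H H H
H H H H
H H H H
H H H H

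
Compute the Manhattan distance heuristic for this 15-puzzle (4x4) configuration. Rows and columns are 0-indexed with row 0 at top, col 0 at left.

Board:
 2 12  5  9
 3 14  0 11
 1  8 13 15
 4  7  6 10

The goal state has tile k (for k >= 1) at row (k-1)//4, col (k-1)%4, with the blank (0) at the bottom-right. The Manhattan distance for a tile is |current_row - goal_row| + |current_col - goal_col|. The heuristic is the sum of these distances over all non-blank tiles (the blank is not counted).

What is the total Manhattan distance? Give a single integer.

Tile 2: at (0,0), goal (0,1), distance |0-0|+|0-1| = 1
Tile 12: at (0,1), goal (2,3), distance |0-2|+|1-3| = 4
Tile 5: at (0,2), goal (1,0), distance |0-1|+|2-0| = 3
Tile 9: at (0,3), goal (2,0), distance |0-2|+|3-0| = 5
Tile 3: at (1,0), goal (0,2), distance |1-0|+|0-2| = 3
Tile 14: at (1,1), goal (3,1), distance |1-3|+|1-1| = 2
Tile 11: at (1,3), goal (2,2), distance |1-2|+|3-2| = 2
Tile 1: at (2,0), goal (0,0), distance |2-0|+|0-0| = 2
Tile 8: at (2,1), goal (1,3), distance |2-1|+|1-3| = 3
Tile 13: at (2,2), goal (3,0), distance |2-3|+|2-0| = 3
Tile 15: at (2,3), goal (3,2), distance |2-3|+|3-2| = 2
Tile 4: at (3,0), goal (0,3), distance |3-0|+|0-3| = 6
Tile 7: at (3,1), goal (1,2), distance |3-1|+|1-2| = 3
Tile 6: at (3,2), goal (1,1), distance |3-1|+|2-1| = 3
Tile 10: at (3,3), goal (2,1), distance |3-2|+|3-1| = 3
Sum: 1 + 4 + 3 + 5 + 3 + 2 + 2 + 2 + 3 + 3 + 2 + 6 + 3 + 3 + 3 = 45

Answer: 45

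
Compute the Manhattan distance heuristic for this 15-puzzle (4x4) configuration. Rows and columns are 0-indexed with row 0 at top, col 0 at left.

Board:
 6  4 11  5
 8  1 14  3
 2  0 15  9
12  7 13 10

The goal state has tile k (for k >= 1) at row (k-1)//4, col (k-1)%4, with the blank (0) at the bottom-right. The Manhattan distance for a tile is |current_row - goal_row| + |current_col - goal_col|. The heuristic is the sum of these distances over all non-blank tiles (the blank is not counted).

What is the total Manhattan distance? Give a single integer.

Tile 6: at (0,0), goal (1,1), distance |0-1|+|0-1| = 2
Tile 4: at (0,1), goal (0,3), distance |0-0|+|1-3| = 2
Tile 11: at (0,2), goal (2,2), distance |0-2|+|2-2| = 2
Tile 5: at (0,3), goal (1,0), distance |0-1|+|3-0| = 4
Tile 8: at (1,0), goal (1,3), distance |1-1|+|0-3| = 3
Tile 1: at (1,1), goal (0,0), distance |1-0|+|1-0| = 2
Tile 14: at (1,2), goal (3,1), distance |1-3|+|2-1| = 3
Tile 3: at (1,3), goal (0,2), distance |1-0|+|3-2| = 2
Tile 2: at (2,0), goal (0,1), distance |2-0|+|0-1| = 3
Tile 15: at (2,2), goal (3,2), distance |2-3|+|2-2| = 1
Tile 9: at (2,3), goal (2,0), distance |2-2|+|3-0| = 3
Tile 12: at (3,0), goal (2,3), distance |3-2|+|0-3| = 4
Tile 7: at (3,1), goal (1,2), distance |3-1|+|1-2| = 3
Tile 13: at (3,2), goal (3,0), distance |3-3|+|2-0| = 2
Tile 10: at (3,3), goal (2,1), distance |3-2|+|3-1| = 3
Sum: 2 + 2 + 2 + 4 + 3 + 2 + 3 + 2 + 3 + 1 + 3 + 4 + 3 + 2 + 3 = 39

Answer: 39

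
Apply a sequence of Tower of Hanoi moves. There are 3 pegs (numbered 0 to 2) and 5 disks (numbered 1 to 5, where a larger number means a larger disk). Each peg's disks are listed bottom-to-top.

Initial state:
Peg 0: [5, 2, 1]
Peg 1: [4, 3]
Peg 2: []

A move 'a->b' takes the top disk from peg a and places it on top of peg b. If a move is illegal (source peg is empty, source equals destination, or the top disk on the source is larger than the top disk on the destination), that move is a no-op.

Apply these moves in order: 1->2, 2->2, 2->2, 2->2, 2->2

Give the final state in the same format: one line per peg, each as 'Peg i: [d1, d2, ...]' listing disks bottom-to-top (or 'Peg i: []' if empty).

After move 1 (1->2):
Peg 0: [5, 2, 1]
Peg 1: [4]
Peg 2: [3]

After move 2 (2->2):
Peg 0: [5, 2, 1]
Peg 1: [4]
Peg 2: [3]

After move 3 (2->2):
Peg 0: [5, 2, 1]
Peg 1: [4]
Peg 2: [3]

After move 4 (2->2):
Peg 0: [5, 2, 1]
Peg 1: [4]
Peg 2: [3]

After move 5 (2->2):
Peg 0: [5, 2, 1]
Peg 1: [4]
Peg 2: [3]

Answer: Peg 0: [5, 2, 1]
Peg 1: [4]
Peg 2: [3]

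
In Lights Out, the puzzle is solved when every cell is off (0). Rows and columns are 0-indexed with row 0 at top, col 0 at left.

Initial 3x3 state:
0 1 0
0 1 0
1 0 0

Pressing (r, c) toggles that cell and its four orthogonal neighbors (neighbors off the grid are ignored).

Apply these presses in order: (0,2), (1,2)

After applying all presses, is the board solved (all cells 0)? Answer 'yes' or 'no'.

Answer: no

Derivation:
After press 1 at (0,2):
0 0 1
0 1 1
1 0 0

After press 2 at (1,2):
0 0 0
0 0 0
1 0 1

Lights still on: 2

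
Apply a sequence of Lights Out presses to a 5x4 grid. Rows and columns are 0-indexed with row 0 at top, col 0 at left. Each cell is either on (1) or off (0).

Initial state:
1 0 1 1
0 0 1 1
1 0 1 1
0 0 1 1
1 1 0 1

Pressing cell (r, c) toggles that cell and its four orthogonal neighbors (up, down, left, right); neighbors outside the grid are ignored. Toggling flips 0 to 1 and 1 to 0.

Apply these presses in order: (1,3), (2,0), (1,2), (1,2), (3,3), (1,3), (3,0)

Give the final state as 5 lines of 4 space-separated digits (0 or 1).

Answer: 1 0 1 1
1 0 1 1
1 1 1 0
0 1 0 0
0 1 0 0

Derivation:
After press 1 at (1,3):
1 0 1 0
0 0 0 0
1 0 1 0
0 0 1 1
1 1 0 1

After press 2 at (2,0):
1 0 1 0
1 0 0 0
0 1 1 0
1 0 1 1
1 1 0 1

After press 3 at (1,2):
1 0 0 0
1 1 1 1
0 1 0 0
1 0 1 1
1 1 0 1

After press 4 at (1,2):
1 0 1 0
1 0 0 0
0 1 1 0
1 0 1 1
1 1 0 1

After press 5 at (3,3):
1 0 1 0
1 0 0 0
0 1 1 1
1 0 0 0
1 1 0 0

After press 6 at (1,3):
1 0 1 1
1 0 1 1
0 1 1 0
1 0 0 0
1 1 0 0

After press 7 at (3,0):
1 0 1 1
1 0 1 1
1 1 1 0
0 1 0 0
0 1 0 0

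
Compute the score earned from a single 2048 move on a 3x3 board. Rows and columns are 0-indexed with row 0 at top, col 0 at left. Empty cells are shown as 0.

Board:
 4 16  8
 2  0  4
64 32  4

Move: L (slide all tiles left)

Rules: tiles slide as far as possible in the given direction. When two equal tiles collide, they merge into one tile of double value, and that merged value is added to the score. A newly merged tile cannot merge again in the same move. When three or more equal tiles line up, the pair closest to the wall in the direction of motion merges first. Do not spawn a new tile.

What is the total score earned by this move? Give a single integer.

Slide left:
row 0: [4, 16, 8] -> [4, 16, 8]  score +0 (running 0)
row 1: [2, 0, 4] -> [2, 4, 0]  score +0 (running 0)
row 2: [64, 32, 4] -> [64, 32, 4]  score +0 (running 0)
Board after move:
 4 16  8
 2  4  0
64 32  4

Answer: 0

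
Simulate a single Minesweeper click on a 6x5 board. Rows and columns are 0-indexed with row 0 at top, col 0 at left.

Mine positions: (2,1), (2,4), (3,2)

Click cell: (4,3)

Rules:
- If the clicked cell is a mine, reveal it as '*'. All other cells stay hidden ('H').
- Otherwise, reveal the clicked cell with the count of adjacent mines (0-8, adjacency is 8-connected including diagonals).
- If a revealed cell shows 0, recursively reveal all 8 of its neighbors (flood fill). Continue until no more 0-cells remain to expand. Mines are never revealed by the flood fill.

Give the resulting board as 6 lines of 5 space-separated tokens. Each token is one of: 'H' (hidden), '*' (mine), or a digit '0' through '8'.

H H H H H
H H H H H
H H H H H
H H H H H
H H H 1 H
H H H H H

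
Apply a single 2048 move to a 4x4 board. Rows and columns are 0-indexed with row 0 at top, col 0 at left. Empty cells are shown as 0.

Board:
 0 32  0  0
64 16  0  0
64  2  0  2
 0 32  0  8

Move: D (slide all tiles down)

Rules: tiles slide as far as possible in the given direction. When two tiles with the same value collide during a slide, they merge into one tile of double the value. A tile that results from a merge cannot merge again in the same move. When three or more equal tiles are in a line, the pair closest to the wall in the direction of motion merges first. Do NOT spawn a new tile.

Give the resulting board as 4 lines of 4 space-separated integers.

Answer:   0  32   0   0
  0  16   0   0
  0   2   0   2
128  32   0   8

Derivation:
Slide down:
col 0: [0, 64, 64, 0] -> [0, 0, 0, 128]
col 1: [32, 16, 2, 32] -> [32, 16, 2, 32]
col 2: [0, 0, 0, 0] -> [0, 0, 0, 0]
col 3: [0, 0, 2, 8] -> [0, 0, 2, 8]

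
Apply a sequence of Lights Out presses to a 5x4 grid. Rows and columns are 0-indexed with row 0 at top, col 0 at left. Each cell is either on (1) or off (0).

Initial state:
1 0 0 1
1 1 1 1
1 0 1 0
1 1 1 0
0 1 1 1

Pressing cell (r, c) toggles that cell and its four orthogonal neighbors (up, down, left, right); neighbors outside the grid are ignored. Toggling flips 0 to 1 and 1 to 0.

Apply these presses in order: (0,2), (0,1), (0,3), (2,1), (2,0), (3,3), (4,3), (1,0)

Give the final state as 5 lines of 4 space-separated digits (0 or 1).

After press 1 at (0,2):
1 1 1 0
1 1 0 1
1 0 1 0
1 1 1 0
0 1 1 1

After press 2 at (0,1):
0 0 0 0
1 0 0 1
1 0 1 0
1 1 1 0
0 1 1 1

After press 3 at (0,3):
0 0 1 1
1 0 0 0
1 0 1 0
1 1 1 0
0 1 1 1

After press 4 at (2,1):
0 0 1 1
1 1 0 0
0 1 0 0
1 0 1 0
0 1 1 1

After press 5 at (2,0):
0 0 1 1
0 1 0 0
1 0 0 0
0 0 1 0
0 1 1 1

After press 6 at (3,3):
0 0 1 1
0 1 0 0
1 0 0 1
0 0 0 1
0 1 1 0

After press 7 at (4,3):
0 0 1 1
0 1 0 0
1 0 0 1
0 0 0 0
0 1 0 1

After press 8 at (1,0):
1 0 1 1
1 0 0 0
0 0 0 1
0 0 0 0
0 1 0 1

Answer: 1 0 1 1
1 0 0 0
0 0 0 1
0 0 0 0
0 1 0 1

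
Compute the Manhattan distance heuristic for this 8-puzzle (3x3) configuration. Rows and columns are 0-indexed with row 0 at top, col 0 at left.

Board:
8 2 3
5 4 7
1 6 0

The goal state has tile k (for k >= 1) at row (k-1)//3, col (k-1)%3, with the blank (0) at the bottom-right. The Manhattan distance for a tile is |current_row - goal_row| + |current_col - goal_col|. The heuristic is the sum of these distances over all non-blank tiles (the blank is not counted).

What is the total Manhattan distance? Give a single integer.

Answer: 12

Derivation:
Tile 8: at (0,0), goal (2,1), distance |0-2|+|0-1| = 3
Tile 2: at (0,1), goal (0,1), distance |0-0|+|1-1| = 0
Tile 3: at (0,2), goal (0,2), distance |0-0|+|2-2| = 0
Tile 5: at (1,0), goal (1,1), distance |1-1|+|0-1| = 1
Tile 4: at (1,1), goal (1,0), distance |1-1|+|1-0| = 1
Tile 7: at (1,2), goal (2,0), distance |1-2|+|2-0| = 3
Tile 1: at (2,0), goal (0,0), distance |2-0|+|0-0| = 2
Tile 6: at (2,1), goal (1,2), distance |2-1|+|1-2| = 2
Sum: 3 + 0 + 0 + 1 + 1 + 3 + 2 + 2 = 12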